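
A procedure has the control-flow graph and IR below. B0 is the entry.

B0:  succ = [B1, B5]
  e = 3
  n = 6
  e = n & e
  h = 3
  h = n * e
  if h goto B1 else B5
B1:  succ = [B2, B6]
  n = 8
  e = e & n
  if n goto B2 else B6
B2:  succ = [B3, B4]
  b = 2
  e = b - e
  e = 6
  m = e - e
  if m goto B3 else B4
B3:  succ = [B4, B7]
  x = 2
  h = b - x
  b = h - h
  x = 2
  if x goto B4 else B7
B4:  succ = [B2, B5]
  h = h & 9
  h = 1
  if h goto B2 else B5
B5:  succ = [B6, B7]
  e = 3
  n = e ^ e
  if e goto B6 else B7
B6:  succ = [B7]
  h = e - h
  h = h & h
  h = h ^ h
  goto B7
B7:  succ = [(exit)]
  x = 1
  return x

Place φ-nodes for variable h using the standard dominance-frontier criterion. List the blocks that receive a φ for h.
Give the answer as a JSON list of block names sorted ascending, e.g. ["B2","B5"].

Answer: ["B2", "B4", "B5", "B6", "B7"]

Derivation:
idom tree: B1←B0 B2←B1 B3←B2 B4←B2 B5←B0 B6←B0 B7←B0
Dom∩ at merges:
  B2: preds {B1,B4}: {B0,B1} ∩ {B0,B1,B2,B4} = {B0,B1}; idom=B1
  B4: preds {B2,B3}: {B0,B1,B2} ∩ {B0,B1,B2,B3} = {B0,B1,B2}; idom=B2
  B5: preds {B0,B4}: {B0} ∩ {B0,B1,B2,B4} = {B0}; idom=B0
  B6: preds {B1,B5}: {B0,B1} ∩ {B0,B5} = {B0}; idom=B0
  B7: preds {B3,B5,B6}: {B0,B1,B2,B3} ∩ {B0,B5} ∩ {B0,B6} = {B0}; idom=B0

DF walk-up:
  join B2 pred B1: · stop@B1
  join B2 pred B4: B4→B2 stop@B1
  join B4 pred B2: · stop@B2
  join B4 pred B3: B3 stop@B2
  join B5 pred B0: · stop@B0
  join B5 pred B4: B4→B2→B1 stop@B0
  join B6 pred B1: B1 stop@B0
  join B6 pred B5: B5 stop@B0
  join B7 pred B3: B3→B2→B1 stop@B0
  join B7 pred B5: B5 stop@B0
  join B7 pred B6: B6 stop@B0
  DF(B0)=∅
  DF(B1)={B5,B6,B7}
  DF(B2)={B2,B5,B7}
  DF(B3)={B4,B7}
  DF(B4)={B2,B5}
  DF(B5)={B6,B7}
  DF(B6)={B7}
  DF(B7)=∅

φ for h: defs {B0,B3,B4,B6}
  DF⁺ = {B2,B4,B5,B6,B7}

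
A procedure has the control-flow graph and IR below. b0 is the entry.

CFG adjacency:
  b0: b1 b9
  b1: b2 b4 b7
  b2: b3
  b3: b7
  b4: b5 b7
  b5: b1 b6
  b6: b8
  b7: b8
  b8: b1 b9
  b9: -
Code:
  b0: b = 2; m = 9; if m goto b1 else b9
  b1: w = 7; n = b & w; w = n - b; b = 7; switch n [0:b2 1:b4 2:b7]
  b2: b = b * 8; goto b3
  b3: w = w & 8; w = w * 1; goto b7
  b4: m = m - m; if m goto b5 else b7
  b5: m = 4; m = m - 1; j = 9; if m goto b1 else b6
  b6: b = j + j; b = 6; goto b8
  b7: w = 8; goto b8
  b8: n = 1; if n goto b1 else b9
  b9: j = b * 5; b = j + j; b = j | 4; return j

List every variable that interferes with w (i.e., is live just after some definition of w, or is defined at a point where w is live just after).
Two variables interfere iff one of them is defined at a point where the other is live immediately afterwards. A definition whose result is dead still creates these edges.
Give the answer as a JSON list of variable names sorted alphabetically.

Block summaries:
  b0 def {b,m} use ∅
  b1 def {b,n,w} use {b}
  b2 def {b} use {b}
  b3 def {w} use {w}
  b4 def {m} use {m}
  b5 def {j,m} use ∅
  b6 def {b} use {j}
  b7 def {w} use ∅
  b8 def {n} use ∅
  b9 def {b,j} use {b}

Liveness:
  b0: in=∅ out={b,m}
  b1: in={b,m} out={b,m,w}
  b2: in={b,m,w} out={b,m,w}
  b3: in={b,m,w} out={b,m}
  b4: in={b,m} out={b,m}
  b5: in={b} out={b,j,m}
  b6: in={j,m} out={b,m}
  b7: in={b,m} out={b,m}
  b8: in={b,m} out={b,m}
  b9: in={b} out=∅

Interfere edges:
  b — {j,m,n,w}
  j — {b,m}
  m — {b,j,n,w}
  n — {b,m,w}
  w — {b,m,n}

N(w) = ["b", "m", "n"]

Answer: ["b", "m", "n"]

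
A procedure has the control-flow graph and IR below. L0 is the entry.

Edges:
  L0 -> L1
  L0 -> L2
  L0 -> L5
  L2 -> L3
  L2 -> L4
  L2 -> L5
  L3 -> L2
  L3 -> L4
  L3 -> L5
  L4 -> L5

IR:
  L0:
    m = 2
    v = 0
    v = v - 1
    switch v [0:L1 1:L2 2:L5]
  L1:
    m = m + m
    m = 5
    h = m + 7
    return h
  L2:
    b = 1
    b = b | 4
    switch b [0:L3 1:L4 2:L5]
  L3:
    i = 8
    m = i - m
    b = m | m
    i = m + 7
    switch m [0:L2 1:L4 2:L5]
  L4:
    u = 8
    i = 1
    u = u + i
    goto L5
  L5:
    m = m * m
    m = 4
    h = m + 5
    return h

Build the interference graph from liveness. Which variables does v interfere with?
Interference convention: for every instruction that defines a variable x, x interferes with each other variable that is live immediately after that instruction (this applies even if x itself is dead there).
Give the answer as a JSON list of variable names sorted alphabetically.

Per-block:
  L0 def {m,v} use ∅
  L1 def {h,m} use {m}
  L2 def {b} use ∅
  L3 def {b,i,m} use {m}
  L4 def {i,u} use ∅
  L5 def {h,m} use {m}

Liveness:
  live L0: ∅→{m}
  live L1: {m}→∅
  live L2: {m}→{m}
  live L3: {m}→{m}
  live L4: {m}→{m}
  live L5: {m}→∅

Conflict graph:
  b — {m}
  h — ∅
  i — {m,u}
  m — {b,i,u,v}
  u — {i,m}
  v — {m}

N(v) = ["m"]

Answer: ["m"]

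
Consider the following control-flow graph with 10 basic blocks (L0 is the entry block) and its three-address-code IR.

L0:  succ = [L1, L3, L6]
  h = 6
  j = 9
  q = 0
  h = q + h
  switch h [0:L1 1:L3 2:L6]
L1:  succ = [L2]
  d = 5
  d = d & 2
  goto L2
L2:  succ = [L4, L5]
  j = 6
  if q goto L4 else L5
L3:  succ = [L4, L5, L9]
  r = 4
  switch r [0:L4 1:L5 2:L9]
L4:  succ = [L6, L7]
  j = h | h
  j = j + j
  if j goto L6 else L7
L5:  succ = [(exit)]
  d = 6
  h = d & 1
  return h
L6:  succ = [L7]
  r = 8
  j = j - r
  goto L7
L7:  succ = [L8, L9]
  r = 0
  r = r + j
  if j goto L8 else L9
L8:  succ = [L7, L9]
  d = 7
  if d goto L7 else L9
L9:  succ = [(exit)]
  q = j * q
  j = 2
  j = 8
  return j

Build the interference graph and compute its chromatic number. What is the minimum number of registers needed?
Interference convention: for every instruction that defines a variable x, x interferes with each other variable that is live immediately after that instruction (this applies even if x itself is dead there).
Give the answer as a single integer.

Block summaries:
  L0: def={h,j,q} ue=∅
  L1: def={d} ue=∅
  L2: def={j} ue={q}
  L3: def={r} ue=∅
  L4: def={j} ue={h}
  L5: def={d,h} ue=∅
  L6: def={j,r} ue={j}
  L7: def={r} ue={j}
  L8: def={d} ue=∅
  L9: def={j,q} ue={j,q}

Backward fixpoint:
  live L0: ∅→{h,j,q}
  live L1: {h,q}→{h,q}
  live L2: {h,q}→{h,q}
  live L3: {h,j,q}→{h,j,q}
  live L4: {h,q}→{j,q}
  live L5: ∅→∅
  live L6: {j,q}→{j,q}
  live L7: {j,q}→{j,q}
  live L8: {j,q}→{j,q}
  live L9: {j,q}→∅

Interference:
  d — {h,j,q}
  h — {d,j,q,r}
  j — {d,h,q,r}
  q — {d,h,j,r}
  r — {h,j,q}

Chromatic number:
  {d,h,j,q} pairwise interfere (4-clique) ⇒ χ ≥ 4
  assign d→r3 h→r0 j→r1 q→r2 r→r3 — no edge inside a register ⇒ χ ≤ 4
  χ = 4

Answer: 4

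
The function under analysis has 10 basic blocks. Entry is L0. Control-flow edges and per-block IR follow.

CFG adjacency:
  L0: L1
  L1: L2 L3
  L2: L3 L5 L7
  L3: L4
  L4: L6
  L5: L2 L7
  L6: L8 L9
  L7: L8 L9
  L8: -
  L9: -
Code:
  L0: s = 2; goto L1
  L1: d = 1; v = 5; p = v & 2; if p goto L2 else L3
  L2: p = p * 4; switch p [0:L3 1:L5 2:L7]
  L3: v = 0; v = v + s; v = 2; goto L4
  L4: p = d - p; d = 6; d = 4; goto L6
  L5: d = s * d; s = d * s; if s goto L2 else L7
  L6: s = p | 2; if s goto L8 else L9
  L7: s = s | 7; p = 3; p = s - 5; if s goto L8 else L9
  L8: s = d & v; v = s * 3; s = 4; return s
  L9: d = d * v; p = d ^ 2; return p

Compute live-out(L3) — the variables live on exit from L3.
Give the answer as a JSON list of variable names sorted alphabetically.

Per-block:
  L0: def={s} ue=∅
  L1: def={d,p,v} ue=∅
  L2: def={p} ue={p}
  L3: def={v} ue={s}
  L4: def={d,p} ue={d,p}
  L5: def={d,s} ue={d,s}
  L6: def={s} ue={p}
  L7: def={p,s} ue={s}
  L8: def={s,v} ue={d,v}
  L9: def={d,p} ue={d,v}

Live sets:
  live L0: ∅→{s}
  live L1: {s}→{d,p,s,v}
  live L2: {d,p,s,v}→{d,p,s,v}
  live L3: {d,p,s}→{d,p,v}
  live L4: {d,p,v}→{d,p,v}
  live L5: {d,p,s,v}→{d,p,s,v}
  live L6: {d,p,v}→{d,v}
  live L7: {d,s,v}→{d,v}
  live L8: {d,v}→∅
  live L9: {d,v}→∅

live-out(L3) = ["d", "p", "v"]

Answer: ["d", "p", "v"]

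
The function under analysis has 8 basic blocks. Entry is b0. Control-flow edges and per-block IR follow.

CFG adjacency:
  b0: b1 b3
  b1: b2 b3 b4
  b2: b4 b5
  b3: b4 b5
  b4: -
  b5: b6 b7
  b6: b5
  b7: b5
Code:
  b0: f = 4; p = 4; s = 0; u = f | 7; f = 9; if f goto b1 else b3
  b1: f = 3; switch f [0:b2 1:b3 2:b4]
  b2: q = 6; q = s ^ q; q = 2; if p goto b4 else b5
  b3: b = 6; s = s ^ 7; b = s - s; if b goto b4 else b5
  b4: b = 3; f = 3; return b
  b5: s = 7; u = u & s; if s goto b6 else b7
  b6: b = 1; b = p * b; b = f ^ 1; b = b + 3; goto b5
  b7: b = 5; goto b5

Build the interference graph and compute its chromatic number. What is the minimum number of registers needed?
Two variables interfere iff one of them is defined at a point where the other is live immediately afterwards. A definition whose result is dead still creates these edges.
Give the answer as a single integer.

Per-block:
  b0: {f,p,s,u} / ∅
  b1: {f} / ∅
  b2: {q} / {p,s}
  b3: {b,s} / {s}
  b4: {b,f} / ∅
  b5: {s,u} / {u}
  b6: {b} / {f,p}
  b7: {b} / ∅

Backward fixpoint:
  b0 li=∅ lo={f,p,s,u}
  b1 li={p,s,u} lo={f,p,s,u}
  b2 li={f,p,s,u} lo={f,p,u}
  b3 li={f,p,s,u} lo={f,p,u}
  b4 li=∅ lo=∅
  b5 li={f,p,u} lo={f,p,u}
  b6 li={f,p,u} lo={f,p,u}
  b7 li={f,p,u} lo={f,p,u}

Conflict graph:
  b↔{f,p,s,u}
  f↔{b,p,q,s,u}
  p↔{b,f,q,s,u}
  q↔{f,p,s,u}
  s↔{b,f,p,q,u}
  u↔{b,f,p,q,s}

Registers:
  {b,f,p,s,u} pairwise interfere (5-clique) ⇒ χ ≥ 5
  assign b→R4 f→R0 p→R1 q→R4 s→R2 u→R3 — no edge inside a register ⇒ χ ≤ 5
  χ = 5

Answer: 5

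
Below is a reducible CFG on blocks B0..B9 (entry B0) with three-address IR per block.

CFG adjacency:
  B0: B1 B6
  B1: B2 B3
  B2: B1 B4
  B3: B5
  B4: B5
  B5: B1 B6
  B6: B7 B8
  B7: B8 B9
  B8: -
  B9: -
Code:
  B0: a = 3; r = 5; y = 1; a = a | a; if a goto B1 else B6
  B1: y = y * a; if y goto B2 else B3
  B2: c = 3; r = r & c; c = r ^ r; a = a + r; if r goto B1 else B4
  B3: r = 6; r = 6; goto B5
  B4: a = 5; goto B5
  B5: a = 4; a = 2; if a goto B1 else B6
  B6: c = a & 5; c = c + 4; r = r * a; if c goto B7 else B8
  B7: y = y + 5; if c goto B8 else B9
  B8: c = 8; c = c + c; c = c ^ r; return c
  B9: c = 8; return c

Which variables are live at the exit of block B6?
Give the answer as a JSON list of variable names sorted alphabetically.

Answer: ["c", "r", "y"]

Analysis:
def/use:
  B0 def {a,r,y} use ∅
  B1 def {y} use {a,y}
  B2 def {a,c,r} use {a,r}
  B3 def {r} use ∅
  B4 def {a} use ∅
  B5 def {a} use ∅
  B6 def {c,r} use {a,r}
  B7 def {y} use {c,y}
  B8 def {c} use {r}
  B9 def {c} use ∅

Liveness:
  live B0: ∅→{a,r,y}
  live B1: {a,r,y}→{a,r,y}
  live B2: {a,r,y}→{a,r,y}
  live B3: {y}→{r,y}
  live B4: {r,y}→{r,y}
  live B5: {r,y}→{a,r,y}
  live B6: {a,r,y}→{c,r,y}
  live B7: {c,r,y}→{r}
  live B8: {r}→∅
  live B9: ∅→∅

live-out(B6) = ["c", "r", "y"]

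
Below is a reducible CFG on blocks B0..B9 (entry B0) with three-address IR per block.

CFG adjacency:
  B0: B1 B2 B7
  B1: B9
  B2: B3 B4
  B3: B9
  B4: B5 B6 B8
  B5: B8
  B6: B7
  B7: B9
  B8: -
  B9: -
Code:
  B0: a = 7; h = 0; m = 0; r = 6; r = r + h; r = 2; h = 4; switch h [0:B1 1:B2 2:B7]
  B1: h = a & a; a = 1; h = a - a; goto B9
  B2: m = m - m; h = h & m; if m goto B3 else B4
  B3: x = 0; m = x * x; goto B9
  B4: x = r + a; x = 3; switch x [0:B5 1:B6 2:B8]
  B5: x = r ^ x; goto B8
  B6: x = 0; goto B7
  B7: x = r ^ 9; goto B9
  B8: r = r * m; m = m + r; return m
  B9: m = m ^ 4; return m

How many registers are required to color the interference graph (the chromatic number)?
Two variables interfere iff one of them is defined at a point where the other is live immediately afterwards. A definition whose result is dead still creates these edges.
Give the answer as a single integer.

Answer: 4

Analysis:
Per-block:
  B0: {a,h,m,r} / ∅
  B1: {a,h} / {a}
  B2: {h,m} / {h,m}
  B3: {m,x} / ∅
  B4: {x} / {a,r}
  B5: {x} / {r,x}
  B6: {x} / ∅
  B7: {x} / {r}
  B8: {m,r} / {m,r}
  B9: {m} / {m}

Liveness:
  B0: in=∅ out={a,h,m,r}
  B1: in={a,m} out={m}
  B2: in={a,h,m,r} out={a,m,r}
  B3: in=∅ out={m}
  B4: in={a,m,r} out={m,r,x}
  B5: in={m,r,x} out={m,r}
  B6: in={m,r} out={m,r}
  B7: in={m,r} out={m}
  B8: in={m,r} out=∅
  B9: in={m} out=∅

Interference:
  a↔{h,m,r}
  h↔{a,m,r}
  m↔{a,h,r,x}
  r↔{a,h,m,x}
  x↔{m,r}

Chromatic number:
  lower bound: {a,h,m,r} mutually conflict ⇒ χ ≥ 4
  assign a→c2 h→c3 m→c0 r→c1 x→c2 — no edge inside a register ⇒ χ ≤ 4
  χ = 4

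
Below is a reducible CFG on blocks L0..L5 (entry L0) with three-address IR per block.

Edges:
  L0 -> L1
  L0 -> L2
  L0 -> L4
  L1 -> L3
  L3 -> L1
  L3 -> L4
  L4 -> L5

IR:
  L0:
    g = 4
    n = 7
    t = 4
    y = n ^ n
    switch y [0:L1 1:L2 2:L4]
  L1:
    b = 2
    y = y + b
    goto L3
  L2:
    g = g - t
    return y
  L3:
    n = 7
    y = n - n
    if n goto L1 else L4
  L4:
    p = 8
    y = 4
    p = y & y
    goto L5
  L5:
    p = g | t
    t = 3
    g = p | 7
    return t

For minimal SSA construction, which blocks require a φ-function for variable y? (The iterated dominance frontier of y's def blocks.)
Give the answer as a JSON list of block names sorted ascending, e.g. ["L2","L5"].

Answer: ["L1", "L4"]

Working:
idom tree: L1←L0 L2←L0 L3←L1 L4←L0 L5←L4
Dom at joins:
  L1: preds {L0,L3}: {L0} ∩ {L0,L1,L3} = {L0}; idom=L0
  L4: preds {L0,L3}: {L0} ∩ {L0,L1,L3} = {L0}; idom=L0

DF walk-up:
  L1←L0: walk · to L0
  L1←L3: walk L3→L1 to L0
  L4←L0: walk · to L0
  L4←L3: walk L3→L1 to L0
  L0 → ∅
  L1 → {L1,L4}
  L2 → ∅
  L3 → {L1,L4}
  L4 → ∅
  L5 → ∅

φ for y: defs {L0,L1,L3,L4}
  DF⁺ = {L1,L4}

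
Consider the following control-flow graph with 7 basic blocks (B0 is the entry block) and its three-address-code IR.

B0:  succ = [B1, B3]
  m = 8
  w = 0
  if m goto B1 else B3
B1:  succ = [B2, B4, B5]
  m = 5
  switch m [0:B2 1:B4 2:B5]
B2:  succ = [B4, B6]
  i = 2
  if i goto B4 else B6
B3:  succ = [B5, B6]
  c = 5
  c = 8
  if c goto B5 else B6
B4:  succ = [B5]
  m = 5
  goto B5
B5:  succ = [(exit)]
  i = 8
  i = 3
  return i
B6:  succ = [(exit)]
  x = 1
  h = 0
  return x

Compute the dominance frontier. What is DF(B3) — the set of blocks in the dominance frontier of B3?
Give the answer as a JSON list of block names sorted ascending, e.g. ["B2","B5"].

idom tree: B1←B0 B2←B1 B3←B0 B4←B1 B5←B0 B6←B0
Join-block Dom:
  B4: preds {B1,B2}: {B0,B1} ∩ {B0,B1,B2} = {B0,B1}; idom=B1
  B5: preds {B1,B3,B4}: {B0,B1} ∩ {B0,B3} ∩ {B0,B1,B4} = {B0}; idom=B0
  B6: preds {B2,B3}: {B0,B1,B2} ∩ {B0,B3} = {B0}; idom=B0

DF derivation:
  join B4 pred B1: · stop@B1
  join B4 pred B2: B2 stop@B1
  join B5 pred B1: B1 stop@B0
  join B5 pred B3: B3 stop@B0
  join B5 pred B4: B4→B1 stop@B0
  join B6 pred B2: B2→B1 stop@B0
  join B6 pred B3: B3 stop@B0
  DF(B0)=∅
  DF(B1)={B5,B6}
  DF(B2)={B4,B6}
  DF(B3)={B5,B6}
  DF(B4)={B5}
  DF(B5)=∅
  DF(B6)=∅

DF(B3) = ["B5", "B6"]

Answer: ["B5", "B6"]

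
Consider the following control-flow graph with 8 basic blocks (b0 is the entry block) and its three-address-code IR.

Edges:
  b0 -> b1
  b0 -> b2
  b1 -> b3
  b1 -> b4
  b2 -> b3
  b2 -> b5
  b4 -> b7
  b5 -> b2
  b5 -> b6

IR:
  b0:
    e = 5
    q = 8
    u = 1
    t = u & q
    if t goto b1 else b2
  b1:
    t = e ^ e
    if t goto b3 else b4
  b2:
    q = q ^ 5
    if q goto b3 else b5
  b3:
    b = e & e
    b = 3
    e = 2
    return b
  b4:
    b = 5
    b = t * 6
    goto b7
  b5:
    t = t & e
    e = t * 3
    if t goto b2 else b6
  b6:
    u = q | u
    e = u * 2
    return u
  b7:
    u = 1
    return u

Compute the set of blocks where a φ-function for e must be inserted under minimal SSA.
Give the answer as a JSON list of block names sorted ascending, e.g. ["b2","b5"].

idom tree: b1←b0 b2←b0 b3←b0 b4←b1 b5←b2 b6←b5 b7←b4
Join-block Dom:
  b2: preds {b0,b5}: {b0} ∩ {b0,b2,b5} = {b0}; idom=b0
  b3: preds {b1,b2}: {b0,b1} ∩ {b0,b2} = {b0}; idom=b0

DF walk-up:
  join b2 pred b0: · stop@b0
  join b2 pred b5: b5→b2 stop@b0
  join b3 pred b1: b1 stop@b0
  join b3 pred b2: b2 stop@b0
  DF(b0)=∅
  DF(b1)={b3}
  DF(b2)={b2,b3}
  DF(b3)=∅
  DF(b4)=∅
  DF(b5)={b2}
  DF(b6)=∅
  DF(b7)=∅

φ for e: defs {b0,b3,b5,b6}
  DF⁺ = {b2,b3}

Answer: ["b2", "b3"]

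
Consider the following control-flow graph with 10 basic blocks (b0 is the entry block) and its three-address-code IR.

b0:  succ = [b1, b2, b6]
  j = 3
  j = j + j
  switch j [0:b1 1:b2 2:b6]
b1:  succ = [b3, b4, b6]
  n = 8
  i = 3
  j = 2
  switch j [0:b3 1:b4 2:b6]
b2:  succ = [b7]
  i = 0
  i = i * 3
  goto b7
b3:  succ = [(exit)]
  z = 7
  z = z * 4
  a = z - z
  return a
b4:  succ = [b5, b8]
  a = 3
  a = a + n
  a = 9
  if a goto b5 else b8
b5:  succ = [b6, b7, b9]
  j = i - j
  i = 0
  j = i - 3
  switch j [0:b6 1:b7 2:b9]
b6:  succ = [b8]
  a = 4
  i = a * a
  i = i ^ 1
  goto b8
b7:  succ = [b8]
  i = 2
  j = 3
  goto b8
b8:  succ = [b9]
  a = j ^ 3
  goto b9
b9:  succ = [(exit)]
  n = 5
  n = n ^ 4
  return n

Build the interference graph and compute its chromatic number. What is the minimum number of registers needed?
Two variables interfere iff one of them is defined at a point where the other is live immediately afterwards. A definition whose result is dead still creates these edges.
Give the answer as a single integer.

def/use:
  b0: def={j} ue=∅
  b1: def={i,j,n} ue=∅
  b2: def={i} ue=∅
  b3: def={a,z} ue=∅
  b4: def={a} ue={n}
  b5: def={i,j} ue={i,j}
  b6: def={a,i} ue=∅
  b7: def={i,j} ue=∅
  b8: def={a} ue={j}
  b9: def={n} ue=∅

Backward fixpoint:
  b0 li=∅ lo={j}
  b1 li=∅ lo={i,j,n}
  b2 li=∅ lo=∅
  b3 li=∅ lo=∅
  b4 li={i,j,n} lo={i,j}
  b5 li={i,j} lo={j}
  b6 li={j} lo={j}
  b7 li=∅ lo={j}
  b8 li={j} lo=∅
  b9 li=∅ lo=∅

Conflict graph:
  a↔{i,j,n}
  i↔{a,j,n}
  j↔{a,i,n}
  n↔{a,i,j}
  z↔∅

Colouring:
  {a,i,j,n} pairwise interfere (4-clique) ⇒ χ ≥ 4
  assign a→r0 i→r1 j→r2 n→r3 z→r0 — no edge inside a register ⇒ χ ≤ 4
  χ = 4

Answer: 4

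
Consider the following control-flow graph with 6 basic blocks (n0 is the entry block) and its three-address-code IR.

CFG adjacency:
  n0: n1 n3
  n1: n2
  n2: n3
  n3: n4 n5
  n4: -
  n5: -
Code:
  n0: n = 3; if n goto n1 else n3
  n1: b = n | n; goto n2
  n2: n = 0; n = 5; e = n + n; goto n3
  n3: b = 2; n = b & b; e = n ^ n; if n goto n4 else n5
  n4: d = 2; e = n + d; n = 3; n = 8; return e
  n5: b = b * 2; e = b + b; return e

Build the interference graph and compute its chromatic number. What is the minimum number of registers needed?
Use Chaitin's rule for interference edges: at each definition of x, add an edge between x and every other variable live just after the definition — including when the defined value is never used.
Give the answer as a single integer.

Block summaries:
  n0 def {n} use ∅
  n1 def {b} use {n}
  n2 def {e,n} use ∅
  n3 def {b,e,n} use ∅
  n4 def {d,e,n} use {n}
  n5 def {b,e} use {b}

Live sets:
  live n0: ∅→{n}
  live n1: {n}→∅
  live n2: ∅→∅
  live n3: ∅→{b,n}
  live n4: {n}→∅
  live n5: {b}→∅

Interfere edges:
  b: {e,n}
  d: {n}
  e: {b,n}
  n: {b,d,e}

Colouring:
  clique {b,e,n} ⇒ need ≥ 3
  3-colouring: R0={n}  R1={b,d}  R2={e}
  χ = 3

Answer: 3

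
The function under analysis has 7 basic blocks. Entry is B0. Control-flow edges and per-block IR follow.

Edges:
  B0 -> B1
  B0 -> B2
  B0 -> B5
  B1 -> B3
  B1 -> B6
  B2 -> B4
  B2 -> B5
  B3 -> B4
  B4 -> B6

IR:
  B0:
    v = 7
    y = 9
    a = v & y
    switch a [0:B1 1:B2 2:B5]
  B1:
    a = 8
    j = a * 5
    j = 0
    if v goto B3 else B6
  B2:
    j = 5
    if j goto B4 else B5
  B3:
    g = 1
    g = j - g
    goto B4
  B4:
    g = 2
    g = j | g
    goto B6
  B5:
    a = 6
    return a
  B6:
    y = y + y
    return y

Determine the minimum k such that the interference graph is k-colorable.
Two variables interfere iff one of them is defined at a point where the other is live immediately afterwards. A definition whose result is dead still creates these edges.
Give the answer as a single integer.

Per-block:
  B0: {a,v,y} / ∅
  B1: {a,j} / {v}
  B2: {j} / ∅
  B3: {g} / {j}
  B4: {g} / {j}
  B5: {a} / ∅
  B6: {y} / {y}

Live sets:
  B0 li=∅ lo={v,y}
  B1 li={v,y} lo={j,y}
  B2 li={y} lo={j,y}
  B3 li={j,y} lo={j,y}
  B4 li={j,y} lo={y}
  B5 li=∅ lo=∅
  B6 li={y} lo=∅

Interference:
  a↔{v,y}
  g↔{j,y}
  j↔{g,v,y}
  v↔{a,j,y}
  y↔{a,g,j,v}

Registers:
  {a,v,y} pairwise interfere (3-clique) ⇒ χ ≥ 3
  assign a→R1 g→R2 j→R1 v→R2 y→R0 — no edge inside a register ⇒ χ ≤ 3
  χ = 3

Answer: 3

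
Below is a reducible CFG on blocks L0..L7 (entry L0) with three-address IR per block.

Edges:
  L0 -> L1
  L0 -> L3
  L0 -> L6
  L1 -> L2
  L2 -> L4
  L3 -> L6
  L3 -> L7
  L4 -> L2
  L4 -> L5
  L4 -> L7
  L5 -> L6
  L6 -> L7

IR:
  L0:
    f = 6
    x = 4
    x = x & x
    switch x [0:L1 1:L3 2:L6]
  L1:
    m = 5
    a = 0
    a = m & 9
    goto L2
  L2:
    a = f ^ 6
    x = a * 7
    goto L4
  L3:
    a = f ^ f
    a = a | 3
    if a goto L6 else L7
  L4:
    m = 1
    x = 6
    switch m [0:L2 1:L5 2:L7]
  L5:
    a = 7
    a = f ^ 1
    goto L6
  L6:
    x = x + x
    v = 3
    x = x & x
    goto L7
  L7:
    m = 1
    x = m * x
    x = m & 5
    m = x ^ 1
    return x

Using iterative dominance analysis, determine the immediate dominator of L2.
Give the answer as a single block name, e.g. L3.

Answer: L1

Working:
idom tree: L1←L0 L2←L1 L3←L0 L4←L2 L5←L4 L6←L0 L7←L0
Dom at joins:
  L2: preds {L1,L4}: {L0,L1} ∩ {L0,L1,L2,L4} = {L0,L1}; idom=L1
  L6: preds {L0,L3,L5}: {L0} ∩ {L0,L3} ∩ {L0,L1,L2,L4,L5} = {L0}; idom=L0
  L7: preds {L3,L4,L6}: {L0,L3} ∩ {L0,L1,L2,L4} ∩ {L0,L6} = {L0}; idom=L0

idom(L2) = L1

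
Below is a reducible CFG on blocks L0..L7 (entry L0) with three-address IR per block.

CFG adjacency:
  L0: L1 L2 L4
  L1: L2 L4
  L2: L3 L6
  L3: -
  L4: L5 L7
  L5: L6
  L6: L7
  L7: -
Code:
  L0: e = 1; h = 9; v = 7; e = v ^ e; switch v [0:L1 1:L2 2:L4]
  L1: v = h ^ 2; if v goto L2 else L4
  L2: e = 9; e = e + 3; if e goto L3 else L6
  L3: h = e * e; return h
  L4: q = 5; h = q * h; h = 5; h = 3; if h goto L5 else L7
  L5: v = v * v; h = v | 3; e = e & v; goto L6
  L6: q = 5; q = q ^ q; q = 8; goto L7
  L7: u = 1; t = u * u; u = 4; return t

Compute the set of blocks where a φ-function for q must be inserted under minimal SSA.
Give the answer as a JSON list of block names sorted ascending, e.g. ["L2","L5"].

idom tree: L1←L0 L2←L0 L3←L2 L4←L0 L5←L4 L6←L0 L7←L0
Dom at joins:
  L2: preds {L0,L1}: {L0} ∩ {L0,L1} = {L0}; idom=L0
  L4: preds {L0,L1}: {L0} ∩ {L0,L1} = {L0}; idom=L0
  L6: preds {L2,L5}: {L0,L2} ∩ {L0,L4,L5} = {L0}; idom=L0
  L7: preds {L4,L6}: {L0,L4} ∩ {L0,L6} = {L0}; idom=L0

DF derivation:
  join L2 pred L0: · stop@L0
  join L2 pred L1: L1 stop@L0
  join L4 pred L0: · stop@L0
  join L4 pred L1: L1 stop@L0
  join L6 pred L2: L2 stop@L0
  join L6 pred L5: L5→L4 stop@L0
  join L7 pred L4: L4 stop@L0
  join L7 pred L6: L6 stop@L0
  L0 → ∅
  L1 → {L2,L4}
  L2 → {L6}
  L3 → ∅
  L4 → {L6,L7}
  L5 → {L6}
  L6 → {L7}
  L7 → ∅

φ for q: defs {L4,L6}
  DF⁺ = {L6,L7}

Answer: ["L6", "L7"]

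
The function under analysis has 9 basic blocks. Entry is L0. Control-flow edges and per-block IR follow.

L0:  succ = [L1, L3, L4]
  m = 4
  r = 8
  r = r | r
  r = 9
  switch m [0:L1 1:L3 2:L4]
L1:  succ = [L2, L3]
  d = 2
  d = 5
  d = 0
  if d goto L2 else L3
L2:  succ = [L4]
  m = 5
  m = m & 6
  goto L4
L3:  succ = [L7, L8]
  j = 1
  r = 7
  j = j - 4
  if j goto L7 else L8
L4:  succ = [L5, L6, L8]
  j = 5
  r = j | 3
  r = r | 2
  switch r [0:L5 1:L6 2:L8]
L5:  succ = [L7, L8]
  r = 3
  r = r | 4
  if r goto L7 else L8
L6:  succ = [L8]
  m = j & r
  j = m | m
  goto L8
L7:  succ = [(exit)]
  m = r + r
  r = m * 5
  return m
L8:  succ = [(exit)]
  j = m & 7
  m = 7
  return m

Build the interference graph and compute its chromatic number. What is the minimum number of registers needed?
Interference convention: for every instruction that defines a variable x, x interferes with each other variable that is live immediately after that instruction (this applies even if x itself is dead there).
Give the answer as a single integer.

Per-block:
  L0: def={m,r} ue=∅
  L1: def={d} ue=∅
  L2: def={m} ue=∅
  L3: def={j,r} ue=∅
  L4: def={j,r} ue=∅
  L5: def={r} ue=∅
  L6: def={j,m} ue={j,r}
  L7: def={m,r} ue={r}
  L8: def={j,m} ue={m}

Live sets:
  L0: in=∅ out={m}
  L1: in={m} out={m}
  L2: in=∅ out={m}
  L3: in={m} out={m,r}
  L4: in={m} out={j,m,r}
  L5: in={m} out={m,r}
  L6: in={j,r} out={m}
  L7: in={r} out=∅
  L8: in={m} out=∅

Interference:
  d — {m}
  j — {m,r}
  m — {d,j,r}
  r — {j,m}

Colouring:
  lower bound: {j,m,r} mutually conflict ⇒ χ ≥ 3
  3-colouring: c0={m}  c1={d,j}  c2={r}
  χ = 3

Answer: 3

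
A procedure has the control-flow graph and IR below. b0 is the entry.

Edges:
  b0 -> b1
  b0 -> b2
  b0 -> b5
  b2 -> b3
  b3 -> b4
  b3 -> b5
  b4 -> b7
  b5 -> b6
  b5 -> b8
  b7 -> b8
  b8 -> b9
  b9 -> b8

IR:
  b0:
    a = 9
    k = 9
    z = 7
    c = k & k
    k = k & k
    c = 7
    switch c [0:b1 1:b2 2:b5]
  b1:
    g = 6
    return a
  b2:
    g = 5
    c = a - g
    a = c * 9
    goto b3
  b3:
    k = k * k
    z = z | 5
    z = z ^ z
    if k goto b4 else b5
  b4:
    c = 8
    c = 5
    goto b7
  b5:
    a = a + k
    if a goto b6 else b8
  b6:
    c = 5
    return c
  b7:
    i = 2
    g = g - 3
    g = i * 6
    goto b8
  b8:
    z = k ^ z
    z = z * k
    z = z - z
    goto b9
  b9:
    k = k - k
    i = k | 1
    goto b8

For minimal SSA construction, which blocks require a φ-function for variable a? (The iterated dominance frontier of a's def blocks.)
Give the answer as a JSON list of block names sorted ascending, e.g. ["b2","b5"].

idom tree: b1←b0 b2←b0 b3←b2 b4←b3 b5←b0 b6←b5 b7←b4 b8←b0 b9←b8
Dom at joins:
  b5: preds {b0,b3}: {b0} ∩ {b0,b2,b3} = {b0}; idom=b0
  b8: preds {b5,b7,b9}: {b0,b5} ∩ {b0,b2,b3,b4,b7} ∩ {b0,b8,b9} = {b0}; idom=b0

Frontier:
  join b5 pred b0: · stop@b0
  join b5 pred b3: b3→b2 stop@b0
  join b8 pred b5: b5 stop@b0
  join b8 pred b7: b7→b4→b3→b2 stop@b0
  join b8 pred b9: b9→b8 stop@b0
  b0 → ∅
  b1 → ∅
  b2 → {b5,b8}
  b3 → {b5,b8}
  b4 → {b8}
  b5 → {b8}
  b6 → ∅
  b7 → {b8}
  b8 → {b8}
  b9 → {b8}

φ for a: defs {b0,b2,b5}
  DF⁺ = {b5,b8}

Answer: ["b5", "b8"]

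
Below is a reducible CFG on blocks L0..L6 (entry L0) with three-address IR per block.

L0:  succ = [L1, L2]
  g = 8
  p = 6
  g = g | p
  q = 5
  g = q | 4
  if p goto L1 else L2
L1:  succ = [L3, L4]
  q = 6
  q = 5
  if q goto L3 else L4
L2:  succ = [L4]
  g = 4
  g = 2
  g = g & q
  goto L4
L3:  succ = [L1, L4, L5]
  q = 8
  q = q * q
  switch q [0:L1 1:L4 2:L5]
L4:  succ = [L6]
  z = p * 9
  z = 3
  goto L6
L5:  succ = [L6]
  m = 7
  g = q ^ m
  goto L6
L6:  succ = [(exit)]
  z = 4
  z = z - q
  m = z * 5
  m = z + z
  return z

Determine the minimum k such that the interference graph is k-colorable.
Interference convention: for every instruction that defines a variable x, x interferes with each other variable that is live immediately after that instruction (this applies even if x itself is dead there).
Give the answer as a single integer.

def/use:
  L0: {g,p,q} / ∅
  L1: {q} / ∅
  L2: {g} / {q}
  L3: {q} / ∅
  L4: {z} / {p}
  L5: {g,m} / {q}
  L6: {m,z} / {q}

Live sets:
  live L0: ∅→{p,q}
  live L1: {p}→{p,q}
  live L2: {p,q}→{p,q}
  live L3: {p}→{p,q}
  live L4: {p,q}→{q}
  live L5: {q}→{q}
  live L6: {q}→∅

Interference:
  g: {p,q}
  m: {q,z}
  p: {g,q}
  q: {g,m,p,z}
  z: {m,q}

Chromatic number:
  {g,p,q} pairwise interfere (3-clique) ⇒ χ ≥ 3
  assign g→c1 m→c1 p→c2 q→c0 z→c2 — no edge inside a register ⇒ χ ≤ 3
  χ = 3

Answer: 3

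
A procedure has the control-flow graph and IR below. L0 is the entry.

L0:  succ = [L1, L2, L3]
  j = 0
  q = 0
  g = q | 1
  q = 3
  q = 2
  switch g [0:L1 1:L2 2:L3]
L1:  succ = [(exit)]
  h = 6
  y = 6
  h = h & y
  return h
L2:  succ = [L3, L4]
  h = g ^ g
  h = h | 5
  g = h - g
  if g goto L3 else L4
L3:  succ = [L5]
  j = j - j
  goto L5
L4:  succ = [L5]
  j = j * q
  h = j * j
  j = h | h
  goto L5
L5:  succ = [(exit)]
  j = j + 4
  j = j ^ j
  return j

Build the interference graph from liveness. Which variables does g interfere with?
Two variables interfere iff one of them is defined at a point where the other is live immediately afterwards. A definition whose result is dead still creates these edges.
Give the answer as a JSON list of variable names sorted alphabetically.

Answer: ["h", "j", "q"]

Derivation:
Per-block:
  L0 def {g,j,q} use ∅
  L1 def {h,y} use ∅
  L2 def {g,h} use {g}
  L3 def {j} use {j}
  L4 def {h,j} use {j,q}
  L5 def {j} use {j}

Liveness:
  live L0: ∅→{g,j,q}
  live L1: ∅→∅
  live L2: {g,j,q}→{j,q}
  live L3: {j}→{j}
  live L4: {j,q}→{j}
  live L5: {j}→∅

Interfere edges:
  g: {h,j,q}
  h: {g,j,q,y}
  j: {g,h,q}
  q: {g,h,j}
  y: {h}

N(g) = ["h", "j", "q"]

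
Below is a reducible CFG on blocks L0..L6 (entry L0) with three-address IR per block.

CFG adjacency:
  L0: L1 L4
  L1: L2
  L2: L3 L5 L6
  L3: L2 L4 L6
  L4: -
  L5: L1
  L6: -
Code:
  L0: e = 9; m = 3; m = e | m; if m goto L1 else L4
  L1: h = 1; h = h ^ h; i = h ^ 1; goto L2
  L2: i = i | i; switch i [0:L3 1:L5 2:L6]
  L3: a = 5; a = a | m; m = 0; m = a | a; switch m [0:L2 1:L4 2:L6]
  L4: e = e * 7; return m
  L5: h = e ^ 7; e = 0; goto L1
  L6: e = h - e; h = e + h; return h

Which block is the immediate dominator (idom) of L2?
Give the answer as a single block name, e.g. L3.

idom tree: L1←L0 L2←L1 L3←L2 L4←L0 L5←L2 L6←L2
Join-block Dom:
  L1: preds {L0,L5}: {L0} ∩ {L0,L1,L2,L5} = {L0}; idom=L0
  L2: preds {L1,L3}: {L0,L1} ∩ {L0,L1,L2,L3} = {L0,L1}; idom=L1
  L4: preds {L0,L3}: {L0} ∩ {L0,L1,L2,L3} = {L0}; idom=L0
  L6: preds {L2,L3}: {L0,L1,L2} ∩ {L0,L1,L2,L3} = {L0,L1,L2}; idom=L2

idom(L2) = L1

Answer: L1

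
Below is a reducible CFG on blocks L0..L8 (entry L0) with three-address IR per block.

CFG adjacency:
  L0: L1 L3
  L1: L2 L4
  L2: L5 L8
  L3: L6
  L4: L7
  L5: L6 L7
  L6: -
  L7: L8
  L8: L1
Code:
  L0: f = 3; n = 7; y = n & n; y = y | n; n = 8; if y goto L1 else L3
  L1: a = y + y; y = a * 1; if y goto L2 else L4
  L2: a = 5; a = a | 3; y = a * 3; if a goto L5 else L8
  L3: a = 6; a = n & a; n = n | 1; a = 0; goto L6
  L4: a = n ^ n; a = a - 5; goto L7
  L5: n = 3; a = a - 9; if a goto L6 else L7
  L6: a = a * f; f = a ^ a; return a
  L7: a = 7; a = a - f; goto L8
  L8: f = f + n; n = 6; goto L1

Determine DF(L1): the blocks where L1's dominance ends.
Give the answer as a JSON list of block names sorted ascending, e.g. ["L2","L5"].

idom tree: L1←L0 L2←L1 L3←L0 L4←L1 L5←L2 L6←L0 L7←L1 L8←L1
Dom∩ at merges:
  L1: preds {L0,L8}: {L0} ∩ {L0,L1,L8} = {L0}; idom=L0
  L6: preds {L3,L5}: {L0,L3} ∩ {L0,L1,L2,L5} = {L0}; idom=L0
  L7: preds {L4,L5}: {L0,L1,L4} ∩ {L0,L1,L2,L5} = {L0,L1}; idom=L1
  L8: preds {L2,L7}: {L0,L1,L2} ∩ {L0,L1,L7} = {L0,L1}; idom=L1

DF derivation:
  join L1 pred L0: · stop@L0
  join L1 pred L8: L8→L1 stop@L0
  join L6 pred L3: L3 stop@L0
  join L6 pred L5: L5→L2→L1 stop@L0
  join L7 pred L4: L4 stop@L1
  join L7 pred L5: L5→L2 stop@L1
  join L8 pred L2: L2 stop@L1
  join L8 pred L7: L7 stop@L1
  L0: DF=∅
  L1: DF={L1,L6}
  L2: DF={L6,L7,L8}
  L3: DF={L6}
  L4: DF={L7}
  L5: DF={L6,L7}
  L6: DF=∅
  L7: DF={L8}
  L8: DF={L1}

DF(L1) = ["L1", "L6"]

Answer: ["L1", "L6"]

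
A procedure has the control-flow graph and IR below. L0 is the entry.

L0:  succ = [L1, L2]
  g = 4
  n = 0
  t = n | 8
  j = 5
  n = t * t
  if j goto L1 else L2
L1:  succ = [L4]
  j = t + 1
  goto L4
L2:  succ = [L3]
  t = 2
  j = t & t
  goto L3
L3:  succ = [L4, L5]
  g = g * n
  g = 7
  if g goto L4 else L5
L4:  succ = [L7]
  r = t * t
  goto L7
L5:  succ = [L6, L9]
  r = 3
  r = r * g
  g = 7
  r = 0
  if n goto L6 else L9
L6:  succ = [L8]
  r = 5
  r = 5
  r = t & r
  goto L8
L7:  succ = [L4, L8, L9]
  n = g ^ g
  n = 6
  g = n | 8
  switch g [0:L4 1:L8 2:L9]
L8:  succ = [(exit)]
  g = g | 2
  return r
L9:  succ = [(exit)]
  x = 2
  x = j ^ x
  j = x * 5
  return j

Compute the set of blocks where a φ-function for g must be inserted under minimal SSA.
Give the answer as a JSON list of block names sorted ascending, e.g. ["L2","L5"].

Answer: ["L4", "L8", "L9"]

Working:
idom tree: L1←L0 L2←L0 L3←L2 L4←L0 L5←L3 L6←L5 L7←L4 L8←L0 L9←L0
Join-block Dom:
  L4: preds {L1,L3,L7}: {L0,L1} ∩ {L0,L2,L3} ∩ {L0,L4,L7} = {L0}; idom=L0
  L8: preds {L6,L7}: {L0,L2,L3,L5,L6} ∩ {L0,L4,L7} = {L0}; idom=L0
  L9: preds {L5,L7}: {L0,L2,L3,L5} ∩ {L0,L4,L7} = {L0}; idom=L0

DF walk-up:
  join L4 pred L1: L1 stop@L0
  join L4 pred L3: L3→L2 stop@L0
  join L4 pred L7: L7→L4 stop@L0
  join L8 pred L6: L6→L5→L3→L2 stop@L0
  join L8 pred L7: L7→L4 stop@L0
  join L9 pred L5: L5→L3→L2 stop@L0
  join L9 pred L7: L7→L4 stop@L0
  L0 → ∅
  L1 → {L4}
  L2 → {L4,L8,L9}
  L3 → {L4,L8,L9}
  L4 → {L4,L8,L9}
  L5 → {L8,L9}
  L6 → {L8}
  L7 → {L4,L8,L9}
  L8 → ∅
  L9 → ∅

φ for g: defs {L0,L3,L5,L7,L8}
  DF⁺ = {L4,L8,L9}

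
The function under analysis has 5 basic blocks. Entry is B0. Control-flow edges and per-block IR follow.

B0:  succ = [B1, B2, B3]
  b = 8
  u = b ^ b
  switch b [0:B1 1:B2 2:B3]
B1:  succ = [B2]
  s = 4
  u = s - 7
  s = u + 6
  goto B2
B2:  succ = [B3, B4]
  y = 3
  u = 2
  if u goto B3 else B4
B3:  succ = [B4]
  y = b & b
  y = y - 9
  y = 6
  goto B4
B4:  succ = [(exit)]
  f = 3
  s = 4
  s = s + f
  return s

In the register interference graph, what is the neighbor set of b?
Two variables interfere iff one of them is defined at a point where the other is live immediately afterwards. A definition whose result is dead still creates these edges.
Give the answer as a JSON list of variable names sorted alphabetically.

Block summaries:
  B0: {b,u} / ∅
  B1: {s,u} / ∅
  B2: {u,y} / ∅
  B3: {y} / {b}
  B4: {f,s} / ∅

Live sets:
  B0 li=∅ lo={b}
  B1 li={b} lo={b}
  B2 li={b} lo={b}
  B3 li={b} lo=∅
  B4 li=∅ lo=∅

Conflict graph:
  b: {s,u,y}
  f: {s}
  s: {b,f}
  u: {b}
  y: {b}

N(b) = ["s", "u", "y"]

Answer: ["s", "u", "y"]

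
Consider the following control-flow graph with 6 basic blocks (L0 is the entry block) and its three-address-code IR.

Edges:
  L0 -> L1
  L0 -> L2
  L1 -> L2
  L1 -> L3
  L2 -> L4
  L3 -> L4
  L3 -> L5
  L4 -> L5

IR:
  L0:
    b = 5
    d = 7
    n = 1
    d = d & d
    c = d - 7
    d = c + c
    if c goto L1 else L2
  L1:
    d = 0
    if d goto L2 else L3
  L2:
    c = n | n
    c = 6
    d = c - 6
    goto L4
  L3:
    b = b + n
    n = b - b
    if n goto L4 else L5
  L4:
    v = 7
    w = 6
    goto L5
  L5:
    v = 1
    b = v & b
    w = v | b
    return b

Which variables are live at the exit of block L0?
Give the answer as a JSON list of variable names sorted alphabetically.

Per-block:
  L0 def {b,c,d,n} use ∅
  L1 def {d} use ∅
  L2 def {c,d} use {n}
  L3 def {b,n} use {b,n}
  L4 def {v,w} use ∅
  L5 def {b,v,w} use {b}

Liveness:
  L0 li=∅ lo={b,n}
  L1 li={b,n} lo={b,n}
  L2 li={b,n} lo={b}
  L3 li={b,n} lo={b}
  L4 li={b} lo={b}
  L5 li={b} lo=∅

live-out(L0) = ["b", "n"]

Answer: ["b", "n"]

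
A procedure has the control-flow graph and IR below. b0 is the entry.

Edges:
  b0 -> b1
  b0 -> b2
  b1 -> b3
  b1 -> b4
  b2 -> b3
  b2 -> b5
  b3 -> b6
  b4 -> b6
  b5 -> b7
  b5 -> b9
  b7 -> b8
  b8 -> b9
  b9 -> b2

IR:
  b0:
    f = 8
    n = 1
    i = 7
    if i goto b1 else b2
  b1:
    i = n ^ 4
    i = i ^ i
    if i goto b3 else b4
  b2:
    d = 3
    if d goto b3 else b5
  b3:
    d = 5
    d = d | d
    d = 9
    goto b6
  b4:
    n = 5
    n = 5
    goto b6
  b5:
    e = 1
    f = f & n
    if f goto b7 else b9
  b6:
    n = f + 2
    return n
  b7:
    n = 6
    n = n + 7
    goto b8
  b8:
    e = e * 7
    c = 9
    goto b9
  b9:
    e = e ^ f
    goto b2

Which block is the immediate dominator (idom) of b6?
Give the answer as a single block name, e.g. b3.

Answer: b0

Analysis:
idom tree: b1←b0 b2←b0 b3←b0 b4←b1 b5←b2 b6←b0 b7←b5 b8←b7 b9←b5
Join-block Dom:
  b2: preds {b0,b9}: {b0} ∩ {b0,b2,b5,b9} = {b0}; idom=b0
  b3: preds {b1,b2}: {b0,b1} ∩ {b0,b2} = {b0}; idom=b0
  b6: preds {b3,b4}: {b0,b3} ∩ {b0,b1,b4} = {b0}; idom=b0
  b9: preds {b5,b8}: {b0,b2,b5} ∩ {b0,b2,b5,b7,b8} = {b0,b2,b5}; idom=b5

idom(b6) = b0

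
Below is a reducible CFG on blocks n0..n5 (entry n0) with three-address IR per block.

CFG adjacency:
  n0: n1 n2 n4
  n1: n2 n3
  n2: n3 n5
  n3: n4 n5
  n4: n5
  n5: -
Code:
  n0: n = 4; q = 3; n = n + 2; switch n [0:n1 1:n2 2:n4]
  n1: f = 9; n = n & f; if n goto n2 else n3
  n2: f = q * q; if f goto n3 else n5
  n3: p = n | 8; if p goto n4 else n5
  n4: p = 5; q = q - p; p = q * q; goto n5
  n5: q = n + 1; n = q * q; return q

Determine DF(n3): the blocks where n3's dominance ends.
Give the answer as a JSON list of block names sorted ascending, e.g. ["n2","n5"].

idom tree: n1←n0 n2←n0 n3←n0 n4←n0 n5←n0
Dom∩ at merges:
  n2: preds {n0,n1}: {n0} ∩ {n0,n1} = {n0}; idom=n0
  n3: preds {n1,n2}: {n0,n1} ∩ {n0,n2} = {n0}; idom=n0
  n4: preds {n0,n3}: {n0} ∩ {n0,n3} = {n0}; idom=n0
  n5: preds {n2,n3,n4}: {n0,n2} ∩ {n0,n3} ∩ {n0,n4} = {n0}; idom=n0

DF derivation:
  join n2 pred n0: · stop@n0
  join n2 pred n1: n1 stop@n0
  join n3 pred n1: n1 stop@n0
  join n3 pred n2: n2 stop@n0
  join n4 pred n0: · stop@n0
  join n4 pred n3: n3 stop@n0
  join n5 pred n2: n2 stop@n0
  join n5 pred n3: n3 stop@n0
  join n5 pred n4: n4 stop@n0
  n0: DF=∅
  n1: DF={n2,n3}
  n2: DF={n3,n5}
  n3: DF={n4,n5}
  n4: DF={n5}
  n5: DF=∅

DF(n3) = ["n4", "n5"]

Answer: ["n4", "n5"]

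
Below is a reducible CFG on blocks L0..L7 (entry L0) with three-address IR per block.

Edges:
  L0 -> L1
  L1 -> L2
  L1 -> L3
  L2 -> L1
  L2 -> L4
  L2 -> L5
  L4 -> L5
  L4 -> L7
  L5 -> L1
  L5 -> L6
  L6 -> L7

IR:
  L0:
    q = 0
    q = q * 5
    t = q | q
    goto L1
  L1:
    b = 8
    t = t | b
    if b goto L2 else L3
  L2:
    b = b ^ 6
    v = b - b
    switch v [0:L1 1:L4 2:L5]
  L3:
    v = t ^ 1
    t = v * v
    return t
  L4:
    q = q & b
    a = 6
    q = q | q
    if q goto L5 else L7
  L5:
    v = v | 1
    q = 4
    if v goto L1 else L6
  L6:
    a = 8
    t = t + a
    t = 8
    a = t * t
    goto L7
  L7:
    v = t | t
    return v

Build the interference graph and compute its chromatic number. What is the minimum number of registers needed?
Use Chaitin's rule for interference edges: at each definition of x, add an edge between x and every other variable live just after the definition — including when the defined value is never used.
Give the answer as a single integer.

def/use:
  L0: {q,t} / ∅
  L1: {b,t} / {t}
  L2: {b,v} / {b}
  L3: {t,v} / {t}
  L4: {a,q} / {b,q}
  L5: {q,v} / {v}
  L6: {a,t} / {t}
  L7: {v} / {t}

Liveness:
  L0: in=∅ out={q,t}
  L1: in={q,t} out={b,q,t}
  L2: in={b,q,t} out={b,q,t,v}
  L3: in={t} out=∅
  L4: in={b,q,t,v} out={t,v}
  L5: in={t,v} out={q,t}
  L6: in={t} out={t}
  L7: in={t} out=∅

Interference:
  a — {q,t,v}
  b — {q,t,v}
  q — {a,b,t,v}
  t — {a,b,q,v}
  v — {a,b,q,t}

Registers:
  {a,q,t,v} pairwise interfere (4-clique) ⇒ χ ≥ 4
  assign a→R3 b→R3 q→R0 t→R1 v→R2 — no edge inside a register ⇒ χ ≤ 4
  χ = 4

Answer: 4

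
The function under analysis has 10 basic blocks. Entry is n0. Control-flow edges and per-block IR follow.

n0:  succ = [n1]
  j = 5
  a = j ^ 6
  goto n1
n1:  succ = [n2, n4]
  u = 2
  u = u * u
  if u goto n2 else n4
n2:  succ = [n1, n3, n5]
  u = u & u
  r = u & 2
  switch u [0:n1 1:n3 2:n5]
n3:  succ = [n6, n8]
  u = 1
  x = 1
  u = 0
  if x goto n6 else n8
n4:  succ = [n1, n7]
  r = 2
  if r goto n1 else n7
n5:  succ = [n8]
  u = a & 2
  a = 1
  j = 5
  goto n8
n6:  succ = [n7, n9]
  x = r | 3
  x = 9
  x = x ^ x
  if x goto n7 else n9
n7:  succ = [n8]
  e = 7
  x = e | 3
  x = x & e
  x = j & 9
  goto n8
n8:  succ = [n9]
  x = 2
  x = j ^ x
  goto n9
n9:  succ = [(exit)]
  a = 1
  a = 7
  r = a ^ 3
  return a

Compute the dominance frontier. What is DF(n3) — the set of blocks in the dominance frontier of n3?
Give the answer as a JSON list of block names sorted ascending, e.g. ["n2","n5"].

Answer: ["n7", "n8", "n9"]

Analysis:
idom tree: n1←n0 n2←n1 n3←n2 n4←n1 n5←n2 n6←n3 n7←n1 n8←n1 n9←n1
Dom∩ at merges:
  n1: preds {n0,n2,n4}: {n0} ∩ {n0,n1,n2} ∩ {n0,n1,n4} = {n0}; idom=n0
  n7: preds {n4,n6}: {n0,n1,n4} ∩ {n0,n1,n2,n3,n6} = {n0,n1}; idom=n1
  n8: preds {n3,n5,n7}: {n0,n1,n2,n3} ∩ {n0,n1,n2,n5} ∩ {n0,n1,n7} = {n0,n1}; idom=n1
  n9: preds {n6,n8}: {n0,n1,n2,n3,n6} ∩ {n0,n1,n8} = {n0,n1}; idom=n1

DF walk-up:
  join n1 pred n0: · stop@n0
  join n1 pred n2: n2→n1 stop@n0
  join n1 pred n4: n4→n1 stop@n0
  join n7 pred n4: n4 stop@n1
  join n7 pred n6: n6→n3→n2 stop@n1
  join n8 pred n3: n3→n2 stop@n1
  join n8 pred n5: n5→n2 stop@n1
  join n8 pred n7: n7 stop@n1
  join n9 pred n6: n6→n3→n2 stop@n1
  join n9 pred n8: n8 stop@n1
  n0: DF=∅
  n1: DF={n1}
  n2: DF={n1,n7,n8,n9}
  n3: DF={n7,n8,n9}
  n4: DF={n1,n7}
  n5: DF={n8}
  n6: DF={n7,n9}
  n7: DF={n8}
  n8: DF={n9}
  n9: DF=∅

DF(n3) = ["n7", "n8", "n9"]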